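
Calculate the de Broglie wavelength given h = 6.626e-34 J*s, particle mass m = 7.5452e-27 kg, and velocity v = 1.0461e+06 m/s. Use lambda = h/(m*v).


lambda = h / (m * v)
= 6.626e-34 / (7.5452e-27 * 1.0461e+06)
= 6.626e-34 / 7.8930e-21
= 8.3947e-14 m

8.3947e-14


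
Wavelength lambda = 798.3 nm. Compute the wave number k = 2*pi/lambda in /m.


k = 2 * pi / lambda
= 6.2832 / (798.3e-9)
= 6.2832 / 7.9830e-07
= 7.8707e+06 /m

7.8707e+06


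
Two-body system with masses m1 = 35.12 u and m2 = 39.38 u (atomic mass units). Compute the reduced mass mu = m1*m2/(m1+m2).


mu = m1 * m2 / (m1 + m2)
= 35.12 * 39.38 / (35.12 + 39.38)
= 1383.0256 / 74.5
= 18.5641 u

18.5641


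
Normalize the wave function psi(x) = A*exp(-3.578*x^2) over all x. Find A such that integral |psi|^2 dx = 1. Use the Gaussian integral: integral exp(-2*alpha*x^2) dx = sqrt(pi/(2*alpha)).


integral |psi|^2 dx = A^2 * sqrt(pi/(2*alpha)) = 1
A^2 = sqrt(2*alpha/pi)
= sqrt(2 * 3.578 / pi)
= 1.509247
A = sqrt(1.509247)
= 1.2285

1.2285


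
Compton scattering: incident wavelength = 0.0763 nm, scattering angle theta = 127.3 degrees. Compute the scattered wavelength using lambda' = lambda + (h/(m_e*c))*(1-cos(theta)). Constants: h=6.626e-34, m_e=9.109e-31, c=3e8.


Compton wavelength: h/(m_e*c) = 2.4247e-12 m
d_lambda = 2.4247e-12 * (1 - cos(127.3 deg))
= 2.4247e-12 * 1.605988
= 3.8941e-12 m = 0.003894 nm
lambda' = 0.0763 + 0.003894
= 0.080194 nm

0.080194


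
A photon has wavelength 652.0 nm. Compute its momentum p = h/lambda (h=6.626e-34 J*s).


p = h / lambda
= 6.626e-34 / (652.0e-9)
= 6.626e-34 / 6.5200e-07
= 1.0163e-27 kg*m/s

1.0163e-27


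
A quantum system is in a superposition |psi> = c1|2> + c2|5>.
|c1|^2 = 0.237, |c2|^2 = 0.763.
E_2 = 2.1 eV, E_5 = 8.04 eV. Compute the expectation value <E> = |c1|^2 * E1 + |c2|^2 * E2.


<E> = |c1|^2 * E1 + |c2|^2 * E2
= 0.237 * 2.1 + 0.763 * 8.04
= 0.4977 + 6.1345
= 6.6322 eV

6.6322


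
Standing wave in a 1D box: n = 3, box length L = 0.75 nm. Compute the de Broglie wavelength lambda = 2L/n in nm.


lambda = 2L / n
= 2 * 0.75 / 3
= 1.5 / 3
= 0.5 nm

0.5


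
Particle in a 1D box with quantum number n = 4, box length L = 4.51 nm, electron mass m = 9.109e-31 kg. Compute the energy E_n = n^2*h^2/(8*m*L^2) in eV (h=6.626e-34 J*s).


E = n^2 * h^2 / (8 * m * L^2)
= 4^2 * (6.626e-34)^2 / (8 * 9.109e-31 * (4.51e-9)^2)
= 16 * 4.3904e-67 / (8 * 9.109e-31 * 2.0340e-17)
= 4.7392e-20 J
= 0.2958 eV

0.2958


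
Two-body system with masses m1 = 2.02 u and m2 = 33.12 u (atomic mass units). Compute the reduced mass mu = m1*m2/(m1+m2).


mu = m1 * m2 / (m1 + m2)
= 2.02 * 33.12 / (2.02 + 33.12)
= 66.9024 / 35.14
= 1.9039 u

1.9039


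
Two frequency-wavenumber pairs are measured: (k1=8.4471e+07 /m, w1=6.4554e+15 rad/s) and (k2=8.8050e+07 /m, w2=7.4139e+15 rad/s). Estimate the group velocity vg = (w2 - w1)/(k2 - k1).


vg = (w2 - w1) / (k2 - k1)
= (7.4139e+15 - 6.4554e+15) / (8.8050e+07 - 8.4471e+07)
= 9.5850e+14 / 3.5790e+06
= 2.6781e+08 m/s

2.6781e+08


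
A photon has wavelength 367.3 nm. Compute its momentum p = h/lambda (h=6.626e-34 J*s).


p = h / lambda
= 6.626e-34 / (367.3e-9)
= 6.626e-34 / 3.6730e-07
= 1.8040e-27 kg*m/s

1.8040e-27


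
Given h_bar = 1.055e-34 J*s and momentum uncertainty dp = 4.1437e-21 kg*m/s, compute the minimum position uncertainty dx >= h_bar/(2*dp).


dx = h_bar / (2 * dp)
= 1.055e-34 / (2 * 4.1437e-21)
= 1.055e-34 / 8.2874e-21
= 1.2730e-14 m

1.2730e-14


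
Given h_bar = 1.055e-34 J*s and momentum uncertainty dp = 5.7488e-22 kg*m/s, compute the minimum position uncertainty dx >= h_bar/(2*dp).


dx = h_bar / (2 * dp)
= 1.055e-34 / (2 * 5.7488e-22)
= 1.055e-34 / 1.1498e-21
= 9.1758e-14 m

9.1758e-14


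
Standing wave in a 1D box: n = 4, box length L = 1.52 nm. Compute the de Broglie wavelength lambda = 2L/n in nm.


lambda = 2L / n
= 2 * 1.52 / 4
= 3.04 / 4
= 0.76 nm

0.76


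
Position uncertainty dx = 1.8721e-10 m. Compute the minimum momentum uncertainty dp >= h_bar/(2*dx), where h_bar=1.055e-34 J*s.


dp = h_bar / (2 * dx)
= 1.055e-34 / (2 * 1.8721e-10)
= 1.055e-34 / 3.7442e-10
= 2.8177e-25 kg*m/s

2.8177e-25


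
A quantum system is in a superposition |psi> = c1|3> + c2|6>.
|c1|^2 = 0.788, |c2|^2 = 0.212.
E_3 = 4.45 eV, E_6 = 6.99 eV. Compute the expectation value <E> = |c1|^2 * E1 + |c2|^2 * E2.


<E> = |c1|^2 * E1 + |c2|^2 * E2
= 0.788 * 4.45 + 0.212 * 6.99
= 3.5066 + 1.4819
= 4.9885 eV

4.9885


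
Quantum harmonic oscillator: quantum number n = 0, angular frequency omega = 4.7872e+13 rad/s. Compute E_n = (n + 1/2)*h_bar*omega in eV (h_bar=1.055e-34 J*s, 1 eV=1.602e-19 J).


E = (n + 1/2) * h_bar * omega
= (0 + 0.5) * 1.055e-34 * 4.7872e+13
= 0.5 * 5.0505e-21
= 2.5252e-21 J
= 0.0158 eV

0.0158


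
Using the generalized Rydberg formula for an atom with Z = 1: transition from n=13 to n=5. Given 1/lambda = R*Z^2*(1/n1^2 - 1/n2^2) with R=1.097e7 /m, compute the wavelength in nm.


1/lambda = R * Z^2 * (1/n1^2 - 1/n2^2)
= 1.097e7 * 1^2 * (1/5^2 - 1/13^2)
= 1.097e7 * 1 * (0.04 - 0.005917)
= 3.7389e+05 /m
lambda = 1 / 3.7389e+05
= 2674.5923 nm

2674.5923


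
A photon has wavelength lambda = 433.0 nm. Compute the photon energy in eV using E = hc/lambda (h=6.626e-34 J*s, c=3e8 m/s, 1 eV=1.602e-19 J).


E = hc / lambda
= (6.626e-34)(3e8) / (433.0e-9)
= 1.9878e-25 / 4.3300e-07
= 4.5908e-19 J
Converting to eV: 4.5908e-19 / 1.602e-19
= 2.8656 eV

2.8656


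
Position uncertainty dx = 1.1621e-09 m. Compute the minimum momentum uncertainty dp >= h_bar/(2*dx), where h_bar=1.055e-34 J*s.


dp = h_bar / (2 * dx)
= 1.055e-34 / (2 * 1.1621e-09)
= 1.055e-34 / 2.3242e-09
= 4.5392e-26 kg*m/s

4.5392e-26


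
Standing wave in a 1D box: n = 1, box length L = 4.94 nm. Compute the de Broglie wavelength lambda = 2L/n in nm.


lambda = 2L / n
= 2 * 4.94 / 1
= 9.88 / 1
= 9.88 nm

9.88


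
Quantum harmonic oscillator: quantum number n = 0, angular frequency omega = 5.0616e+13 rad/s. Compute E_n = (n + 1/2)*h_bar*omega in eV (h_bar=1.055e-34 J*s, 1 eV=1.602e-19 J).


E = (n + 1/2) * h_bar * omega
= (0 + 0.5) * 1.055e-34 * 5.0616e+13
= 0.5 * 5.3400e-21
= 2.6700e-21 J
= 0.0167 eV

0.0167


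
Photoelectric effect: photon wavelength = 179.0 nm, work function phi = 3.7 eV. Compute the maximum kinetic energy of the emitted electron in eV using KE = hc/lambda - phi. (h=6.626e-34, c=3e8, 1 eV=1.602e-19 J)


E_photon = hc / lambda
= (6.626e-34)(3e8) / (179.0e-9)
= 1.1105e-18 J
= 6.932 eV
KE = E_photon - phi
= 6.932 - 3.7
= 3.232 eV

3.232


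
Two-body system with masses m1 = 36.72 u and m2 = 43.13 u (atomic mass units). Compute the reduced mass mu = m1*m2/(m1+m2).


mu = m1 * m2 / (m1 + m2)
= 36.72 * 43.13 / (36.72 + 43.13)
= 1583.7336 / 79.85
= 19.8339 u

19.8339


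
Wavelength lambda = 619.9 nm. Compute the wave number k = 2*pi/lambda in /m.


k = 2 * pi / lambda
= 6.2832 / (619.9e-9)
= 6.2832 / 6.1990e-07
= 1.0136e+07 /m

1.0136e+07


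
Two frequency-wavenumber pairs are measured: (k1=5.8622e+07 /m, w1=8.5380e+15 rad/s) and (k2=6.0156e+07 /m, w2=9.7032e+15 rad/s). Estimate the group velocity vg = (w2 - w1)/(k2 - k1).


vg = (w2 - w1) / (k2 - k1)
= (9.7032e+15 - 8.5380e+15) / (6.0156e+07 - 5.8622e+07)
= 1.1652e+15 / 1.5340e+06
= 7.5958e+08 m/s

7.5958e+08


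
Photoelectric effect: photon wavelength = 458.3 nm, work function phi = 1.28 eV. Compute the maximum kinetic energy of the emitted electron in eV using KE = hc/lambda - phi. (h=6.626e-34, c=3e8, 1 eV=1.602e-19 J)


E_photon = hc / lambda
= (6.626e-34)(3e8) / (458.3e-9)
= 4.3373e-19 J
= 2.7074 eV
KE = E_photon - phi
= 2.7074 - 1.28
= 1.4274 eV

1.4274


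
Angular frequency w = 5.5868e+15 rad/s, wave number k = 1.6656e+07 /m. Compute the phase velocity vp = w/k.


vp = w / k
= 5.5868e+15 / 1.6656e+07
= 3.3542e+08 m/s

3.3542e+08


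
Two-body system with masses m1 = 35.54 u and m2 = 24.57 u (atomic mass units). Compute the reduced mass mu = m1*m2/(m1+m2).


mu = m1 * m2 / (m1 + m2)
= 35.54 * 24.57 / (35.54 + 24.57)
= 873.2178 / 60.11
= 14.527 u

14.527


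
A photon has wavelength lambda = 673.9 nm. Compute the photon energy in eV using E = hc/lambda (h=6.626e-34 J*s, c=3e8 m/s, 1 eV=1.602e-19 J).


E = hc / lambda
= (6.626e-34)(3e8) / (673.9e-9)
= 1.9878e-25 / 6.7390e-07
= 2.9497e-19 J
Converting to eV: 2.9497e-19 / 1.602e-19
= 1.8413 eV

1.8413


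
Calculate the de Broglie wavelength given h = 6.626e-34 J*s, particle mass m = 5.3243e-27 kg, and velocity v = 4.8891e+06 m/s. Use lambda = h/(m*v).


lambda = h / (m * v)
= 6.626e-34 / (5.3243e-27 * 4.8891e+06)
= 6.626e-34 / 2.6031e-20
= 2.5454e-14 m

2.5454e-14


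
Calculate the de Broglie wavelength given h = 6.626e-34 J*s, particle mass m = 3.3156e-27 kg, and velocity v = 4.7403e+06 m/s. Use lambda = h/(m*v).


lambda = h / (m * v)
= 6.626e-34 / (3.3156e-27 * 4.7403e+06)
= 6.626e-34 / 1.5717e-20
= 4.2158e-14 m

4.2158e-14


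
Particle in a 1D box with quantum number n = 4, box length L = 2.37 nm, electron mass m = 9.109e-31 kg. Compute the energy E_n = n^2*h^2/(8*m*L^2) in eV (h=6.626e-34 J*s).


E = n^2 * h^2 / (8 * m * L^2)
= 4^2 * (6.626e-34)^2 / (8 * 9.109e-31 * (2.37e-9)^2)
= 16 * 4.3904e-67 / (8 * 9.109e-31 * 5.6169e-18)
= 1.7162e-19 J
= 1.0713 eV

1.0713


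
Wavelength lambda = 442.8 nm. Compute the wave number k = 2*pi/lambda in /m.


k = 2 * pi / lambda
= 6.2832 / (442.8e-9)
= 6.2832 / 4.4280e-07
= 1.4190e+07 /m

1.4190e+07


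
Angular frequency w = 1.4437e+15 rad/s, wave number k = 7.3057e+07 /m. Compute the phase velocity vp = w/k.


vp = w / k
= 1.4437e+15 / 7.3057e+07
= 1.9761e+07 m/s

1.9761e+07


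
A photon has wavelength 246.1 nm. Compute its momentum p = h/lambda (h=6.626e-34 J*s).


p = h / lambda
= 6.626e-34 / (246.1e-9)
= 6.626e-34 / 2.4610e-07
= 2.6924e-27 kg*m/s

2.6924e-27


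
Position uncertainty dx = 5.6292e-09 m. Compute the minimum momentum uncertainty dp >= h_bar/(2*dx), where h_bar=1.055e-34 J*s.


dp = h_bar / (2 * dx)
= 1.055e-34 / (2 * 5.6292e-09)
= 1.055e-34 / 1.1258e-08
= 9.3708e-27 kg*m/s

9.3708e-27


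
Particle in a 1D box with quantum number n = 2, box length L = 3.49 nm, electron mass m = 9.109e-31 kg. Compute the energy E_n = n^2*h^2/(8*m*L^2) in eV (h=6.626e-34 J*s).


E = n^2 * h^2 / (8 * m * L^2)
= 2^2 * (6.626e-34)^2 / (8 * 9.109e-31 * (3.49e-9)^2)
= 4 * 4.3904e-67 / (8 * 9.109e-31 * 1.2180e-17)
= 1.9786e-20 J
= 0.1235 eV

0.1235


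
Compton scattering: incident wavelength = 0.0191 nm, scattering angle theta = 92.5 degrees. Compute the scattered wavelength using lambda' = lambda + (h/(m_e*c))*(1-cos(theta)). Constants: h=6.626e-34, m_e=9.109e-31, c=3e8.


Compton wavelength: h/(m_e*c) = 2.4247e-12 m
d_lambda = 2.4247e-12 * (1 - cos(92.5 deg))
= 2.4247e-12 * 1.043619
= 2.5305e-12 m = 0.00253 nm
lambda' = 0.0191 + 0.00253
= 0.02163 nm

0.02163


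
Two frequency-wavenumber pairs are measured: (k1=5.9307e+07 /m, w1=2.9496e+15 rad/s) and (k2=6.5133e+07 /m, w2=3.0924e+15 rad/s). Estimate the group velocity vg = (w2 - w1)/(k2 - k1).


vg = (w2 - w1) / (k2 - k1)
= (3.0924e+15 - 2.9496e+15) / (6.5133e+07 - 5.9307e+07)
= 1.4280e+14 / 5.8260e+06
= 2.4511e+07 m/s

2.4511e+07


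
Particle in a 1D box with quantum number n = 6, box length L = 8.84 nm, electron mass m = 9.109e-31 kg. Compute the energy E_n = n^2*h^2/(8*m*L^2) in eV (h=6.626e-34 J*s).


E = n^2 * h^2 / (8 * m * L^2)
= 6^2 * (6.626e-34)^2 / (8 * 9.109e-31 * (8.84e-9)^2)
= 36 * 4.3904e-67 / (8 * 9.109e-31 * 7.8146e-17)
= 2.7755e-20 J
= 0.1733 eV

0.1733


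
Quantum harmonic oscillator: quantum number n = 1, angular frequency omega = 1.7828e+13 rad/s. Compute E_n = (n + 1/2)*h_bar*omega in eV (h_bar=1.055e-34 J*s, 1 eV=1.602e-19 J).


E = (n + 1/2) * h_bar * omega
= (1 + 0.5) * 1.055e-34 * 1.7828e+13
= 1.5 * 1.8809e-21
= 2.8213e-21 J
= 0.0176 eV

0.0176


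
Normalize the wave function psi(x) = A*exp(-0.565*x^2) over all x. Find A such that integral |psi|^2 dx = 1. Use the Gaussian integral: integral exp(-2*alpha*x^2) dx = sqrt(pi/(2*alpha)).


integral |psi|^2 dx = A^2 * sqrt(pi/(2*alpha)) = 1
A^2 = sqrt(2*alpha/pi)
= sqrt(2 * 0.565 / pi)
= 0.599742
A = sqrt(0.599742)
= 0.7744

0.7744


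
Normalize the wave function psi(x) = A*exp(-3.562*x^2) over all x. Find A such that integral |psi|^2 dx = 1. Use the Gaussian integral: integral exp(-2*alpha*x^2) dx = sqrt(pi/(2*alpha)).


integral |psi|^2 dx = A^2 * sqrt(pi/(2*alpha)) = 1
A^2 = sqrt(2*alpha/pi)
= sqrt(2 * 3.562 / pi)
= 1.505868
A = sqrt(1.505868)
= 1.2271

1.2271


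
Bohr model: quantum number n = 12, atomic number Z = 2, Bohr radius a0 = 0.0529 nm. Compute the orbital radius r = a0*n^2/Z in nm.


r = a0 * n^2 / Z
= 0.0529 * 12^2 / 2
= 0.0529 * 144 / 2
= 3.8088 nm

3.8088


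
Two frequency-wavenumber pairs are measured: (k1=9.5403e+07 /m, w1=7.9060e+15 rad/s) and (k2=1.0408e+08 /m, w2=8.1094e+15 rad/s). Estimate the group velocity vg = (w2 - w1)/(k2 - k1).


vg = (w2 - w1) / (k2 - k1)
= (8.1094e+15 - 7.9060e+15) / (1.0408e+08 - 9.5403e+07)
= 2.0340e+14 / 8.6770e+06
= 2.3441e+07 m/s

2.3441e+07


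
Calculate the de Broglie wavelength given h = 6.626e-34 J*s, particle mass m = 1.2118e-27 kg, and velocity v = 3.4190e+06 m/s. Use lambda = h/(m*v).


lambda = h / (m * v)
= 6.626e-34 / (1.2118e-27 * 3.4190e+06)
= 6.626e-34 / 4.1431e-21
= 1.5993e-13 m

1.5993e-13


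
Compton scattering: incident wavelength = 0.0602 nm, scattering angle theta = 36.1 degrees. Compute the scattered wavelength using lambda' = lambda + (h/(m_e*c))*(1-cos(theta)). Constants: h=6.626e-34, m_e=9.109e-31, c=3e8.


Compton wavelength: h/(m_e*c) = 2.4247e-12 m
d_lambda = 2.4247e-12 * (1 - cos(36.1 deg))
= 2.4247e-12 * 0.19201
= 4.6557e-13 m = 0.000466 nm
lambda' = 0.0602 + 0.000466
= 0.060666 nm

0.060666


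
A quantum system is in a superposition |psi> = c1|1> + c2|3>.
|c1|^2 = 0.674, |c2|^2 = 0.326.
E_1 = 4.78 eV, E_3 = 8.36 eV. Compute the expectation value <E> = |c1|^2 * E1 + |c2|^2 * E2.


<E> = |c1|^2 * E1 + |c2|^2 * E2
= 0.674 * 4.78 + 0.326 * 8.36
= 3.2217 + 2.7254
= 5.9471 eV

5.9471


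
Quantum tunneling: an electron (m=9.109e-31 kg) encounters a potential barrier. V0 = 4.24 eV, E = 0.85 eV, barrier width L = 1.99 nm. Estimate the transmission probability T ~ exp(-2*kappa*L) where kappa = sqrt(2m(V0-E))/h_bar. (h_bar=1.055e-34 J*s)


V0 - E = 3.39 eV = 5.4308e-19 J
kappa = sqrt(2 * m * (V0-E)) / h_bar
= sqrt(2 * 9.109e-31 * 5.4308e-19) / 1.055e-34
= 9.4282e+09 /m
2*kappa*L = 2 * 9.4282e+09 * 1.99e-9
= 37.5243
T = exp(-37.5243) = 5.051537e-17

5.051537e-17


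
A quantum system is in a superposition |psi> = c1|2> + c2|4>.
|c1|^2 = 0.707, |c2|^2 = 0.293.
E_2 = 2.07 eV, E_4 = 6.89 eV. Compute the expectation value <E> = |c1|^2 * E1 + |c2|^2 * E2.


<E> = |c1|^2 * E1 + |c2|^2 * E2
= 0.707 * 2.07 + 0.293 * 6.89
= 1.4635 + 2.0188
= 3.4823 eV

3.4823


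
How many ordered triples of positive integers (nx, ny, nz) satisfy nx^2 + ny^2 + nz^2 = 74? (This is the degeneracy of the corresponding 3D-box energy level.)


Enumerate all (nx, ny, nz) with nx^2 + ny^2 + nz^2 = 74:
(1,3,8)
(1,8,3)
(3,1,8)
(3,4,7)
(3,7,4)
(3,8,1)
(4,3,7)
(4,7,3)
(7,3,4)
(7,4,3)
(8,1,3)
(8,3,1)
Total degeneracy = 12

12


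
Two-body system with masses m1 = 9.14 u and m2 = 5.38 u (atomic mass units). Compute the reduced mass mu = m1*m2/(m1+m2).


mu = m1 * m2 / (m1 + m2)
= 9.14 * 5.38 / (9.14 + 5.38)
= 49.1732 / 14.52
= 3.3866 u

3.3866


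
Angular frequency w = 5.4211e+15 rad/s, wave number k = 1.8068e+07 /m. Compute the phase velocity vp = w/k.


vp = w / k
= 5.4211e+15 / 1.8068e+07
= 3.0004e+08 m/s

3.0004e+08


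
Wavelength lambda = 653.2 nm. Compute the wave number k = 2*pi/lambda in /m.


k = 2 * pi / lambda
= 6.2832 / (653.2e-9)
= 6.2832 / 6.5320e-07
= 9.6191e+06 /m

9.6191e+06


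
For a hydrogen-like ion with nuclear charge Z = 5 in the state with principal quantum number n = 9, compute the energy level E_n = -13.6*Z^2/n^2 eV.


E_n = -13.6 * Z^2 / n^2
= -13.6 * 5^2 / 9^2
= -13.6 * 25 / 81
= -4.1975 eV

-4.1975


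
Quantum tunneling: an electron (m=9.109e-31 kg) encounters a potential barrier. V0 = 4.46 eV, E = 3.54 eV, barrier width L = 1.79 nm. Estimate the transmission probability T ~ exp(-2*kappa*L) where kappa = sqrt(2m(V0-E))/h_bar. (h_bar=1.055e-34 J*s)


V0 - E = 0.92 eV = 1.4738e-19 J
kappa = sqrt(2 * m * (V0-E)) / h_bar
= sqrt(2 * 9.109e-31 * 1.4738e-19) / 1.055e-34
= 4.9116e+09 /m
2*kappa*L = 2 * 4.9116e+09 * 1.79e-9
= 17.5835
T = exp(-17.5835) = 2.309775e-08

2.309775e-08


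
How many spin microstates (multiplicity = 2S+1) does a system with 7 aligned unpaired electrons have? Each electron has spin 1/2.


Total spin S = N * (1/2) = 7 * 0.5 = 3.5
Spin multiplicity = 2S + 1
= 2 * 3.5 + 1
= 8

8


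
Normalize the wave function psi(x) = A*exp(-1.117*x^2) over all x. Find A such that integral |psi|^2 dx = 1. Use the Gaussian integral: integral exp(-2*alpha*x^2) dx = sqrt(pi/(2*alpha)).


integral |psi|^2 dx = A^2 * sqrt(pi/(2*alpha)) = 1
A^2 = sqrt(2*alpha/pi)
= sqrt(2 * 1.117 / pi)
= 0.84327
A = sqrt(0.84327)
= 0.9183

0.9183


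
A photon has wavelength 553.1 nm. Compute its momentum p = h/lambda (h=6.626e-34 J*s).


p = h / lambda
= 6.626e-34 / (553.1e-9)
= 6.626e-34 / 5.5310e-07
= 1.1980e-27 kg*m/s

1.1980e-27


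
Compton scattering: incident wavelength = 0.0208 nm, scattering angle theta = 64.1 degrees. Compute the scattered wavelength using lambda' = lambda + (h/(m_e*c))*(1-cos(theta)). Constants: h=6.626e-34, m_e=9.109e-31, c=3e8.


Compton wavelength: h/(m_e*c) = 2.4247e-12 m
d_lambda = 2.4247e-12 * (1 - cos(64.1 deg))
= 2.4247e-12 * 0.563198
= 1.3656e-12 m = 0.001366 nm
lambda' = 0.0208 + 0.001366
= 0.022166 nm

0.022166


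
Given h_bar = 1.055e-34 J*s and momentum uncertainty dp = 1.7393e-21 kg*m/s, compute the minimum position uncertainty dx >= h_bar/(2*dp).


dx = h_bar / (2 * dp)
= 1.055e-34 / (2 * 1.7393e-21)
= 1.055e-34 / 3.4786e-21
= 3.0328e-14 m

3.0328e-14


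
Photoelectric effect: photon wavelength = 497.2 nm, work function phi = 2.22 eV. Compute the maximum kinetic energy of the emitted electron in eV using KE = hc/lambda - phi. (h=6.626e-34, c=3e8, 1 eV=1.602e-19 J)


E_photon = hc / lambda
= (6.626e-34)(3e8) / (497.2e-9)
= 3.9980e-19 J
= 2.4956 eV
KE = E_photon - phi
= 2.4956 - 2.22
= 0.2756 eV

0.2756


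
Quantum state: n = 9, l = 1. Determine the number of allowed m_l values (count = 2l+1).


m_l ranges from -l to +l in integer steps
So m_l goes from -1 to +1
Count = 2l + 1 = 2*1 + 1
= 3

3


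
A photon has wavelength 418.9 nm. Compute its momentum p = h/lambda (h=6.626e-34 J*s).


p = h / lambda
= 6.626e-34 / (418.9e-9)
= 6.626e-34 / 4.1890e-07
= 1.5818e-27 kg*m/s

1.5818e-27


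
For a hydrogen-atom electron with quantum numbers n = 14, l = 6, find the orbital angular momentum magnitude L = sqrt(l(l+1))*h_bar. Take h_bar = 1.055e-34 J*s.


L = sqrt(l*(l+1)) * h_bar
= sqrt(6 * 7) * 1.055e-34
= sqrt(42) * 1.055e-34
= 6.4807 * 1.055e-34
= 6.8372e-34 J*s

6.8372e-34


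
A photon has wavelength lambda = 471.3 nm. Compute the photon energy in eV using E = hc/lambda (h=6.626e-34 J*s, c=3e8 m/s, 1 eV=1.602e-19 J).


E = hc / lambda
= (6.626e-34)(3e8) / (471.3e-9)
= 1.9878e-25 / 4.7130e-07
= 4.2177e-19 J
Converting to eV: 4.2177e-19 / 1.602e-19
= 2.6328 eV

2.6328


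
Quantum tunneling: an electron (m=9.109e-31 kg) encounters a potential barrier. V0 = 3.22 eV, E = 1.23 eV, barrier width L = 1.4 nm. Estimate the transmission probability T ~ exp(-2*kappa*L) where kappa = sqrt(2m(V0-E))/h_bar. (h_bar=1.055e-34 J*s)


V0 - E = 1.99 eV = 3.1880e-19 J
kappa = sqrt(2 * m * (V0-E)) / h_bar
= sqrt(2 * 9.109e-31 * 3.1880e-19) / 1.055e-34
= 7.2236e+09 /m
2*kappa*L = 2 * 7.2236e+09 * 1.4e-9
= 20.2262
T = exp(-20.2262) = 1.643935e-09

1.643935e-09


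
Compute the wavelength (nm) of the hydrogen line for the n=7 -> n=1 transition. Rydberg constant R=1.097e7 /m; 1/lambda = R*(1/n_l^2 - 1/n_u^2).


1/lambda = R * (1/n_l^2 - 1/n_u^2)
= 1.097e7 * (1/1^2 - 1/7^2)
= 1.097e7 * (1.0 - 0.020408)
= 1.097e7 * 0.979592
= 1.0746e+07 /m
lambda = 1 / 1.0746e+07 = 93.0568 nm

93.0568


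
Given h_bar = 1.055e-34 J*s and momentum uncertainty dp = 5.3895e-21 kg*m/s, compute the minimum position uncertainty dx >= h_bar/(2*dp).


dx = h_bar / (2 * dp)
= 1.055e-34 / (2 * 5.3895e-21)
= 1.055e-34 / 1.0779e-20
= 9.7875e-15 m

9.7875e-15


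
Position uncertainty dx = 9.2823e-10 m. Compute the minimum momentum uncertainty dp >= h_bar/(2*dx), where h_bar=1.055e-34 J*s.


dp = h_bar / (2 * dx)
= 1.055e-34 / (2 * 9.2823e-10)
= 1.055e-34 / 1.8565e-09
= 5.6829e-26 kg*m/s

5.6829e-26


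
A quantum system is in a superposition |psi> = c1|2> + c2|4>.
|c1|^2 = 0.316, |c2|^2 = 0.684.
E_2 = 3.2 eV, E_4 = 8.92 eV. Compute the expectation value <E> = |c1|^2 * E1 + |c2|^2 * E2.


<E> = |c1|^2 * E1 + |c2|^2 * E2
= 0.316 * 3.2 + 0.684 * 8.92
= 1.0112 + 6.1013
= 7.1125 eV

7.1125


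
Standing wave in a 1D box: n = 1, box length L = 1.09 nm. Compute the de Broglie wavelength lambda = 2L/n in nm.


lambda = 2L / n
= 2 * 1.09 / 1
= 2.18 / 1
= 2.18 nm

2.18


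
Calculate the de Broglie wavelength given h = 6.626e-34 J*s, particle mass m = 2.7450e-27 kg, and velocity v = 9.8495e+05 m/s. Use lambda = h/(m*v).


lambda = h / (m * v)
= 6.626e-34 / (2.7450e-27 * 9.8495e+05)
= 6.626e-34 / 2.7037e-21
= 2.4507e-13 m

2.4507e-13


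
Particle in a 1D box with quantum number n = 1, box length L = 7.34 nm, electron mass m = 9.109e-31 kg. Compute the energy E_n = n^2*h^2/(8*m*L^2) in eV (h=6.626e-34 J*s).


E = n^2 * h^2 / (8 * m * L^2)
= 1^2 * (6.626e-34)^2 / (8 * 9.109e-31 * (7.34e-9)^2)
= 1 * 4.3904e-67 / (8 * 9.109e-31 * 5.3876e-17)
= 1.1183e-21 J
= 0.007 eV

0.007


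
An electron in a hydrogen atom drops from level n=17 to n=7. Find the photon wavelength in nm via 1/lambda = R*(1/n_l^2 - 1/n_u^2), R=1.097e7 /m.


1/lambda = R * (1/n_l^2 - 1/n_u^2)
= 1.097e7 * (1/7^2 - 1/17^2)
= 1.097e7 * (0.020408 - 0.00346)
= 1.097e7 * 0.016948
= 1.8592e+05 /m
lambda = 1 / 1.8592e+05 = 5378.6843 nm

5378.6843


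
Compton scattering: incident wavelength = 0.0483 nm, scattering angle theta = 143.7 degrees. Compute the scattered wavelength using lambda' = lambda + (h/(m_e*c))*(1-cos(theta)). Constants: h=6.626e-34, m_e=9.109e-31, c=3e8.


Compton wavelength: h/(m_e*c) = 2.4247e-12 m
d_lambda = 2.4247e-12 * (1 - cos(143.7 deg))
= 2.4247e-12 * 1.805928
= 4.3788e-12 m = 0.004379 nm
lambda' = 0.0483 + 0.004379
= 0.052679 nm

0.052679


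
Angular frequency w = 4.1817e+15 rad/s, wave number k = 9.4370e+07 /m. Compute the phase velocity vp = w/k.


vp = w / k
= 4.1817e+15 / 9.4370e+07
= 4.4312e+07 m/s

4.4312e+07


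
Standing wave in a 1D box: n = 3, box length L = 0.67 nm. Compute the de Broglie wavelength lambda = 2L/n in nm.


lambda = 2L / n
= 2 * 0.67 / 3
= 1.34 / 3
= 0.4467 nm

0.4467


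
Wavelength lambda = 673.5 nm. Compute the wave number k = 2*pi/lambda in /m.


k = 2 * pi / lambda
= 6.2832 / (673.5e-9)
= 6.2832 / 6.7350e-07
= 9.3292e+06 /m

9.3292e+06


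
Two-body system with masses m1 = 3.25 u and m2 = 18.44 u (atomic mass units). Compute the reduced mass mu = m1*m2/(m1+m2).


mu = m1 * m2 / (m1 + m2)
= 3.25 * 18.44 / (3.25 + 18.44)
= 59.93 / 21.69
= 2.763 u

2.763


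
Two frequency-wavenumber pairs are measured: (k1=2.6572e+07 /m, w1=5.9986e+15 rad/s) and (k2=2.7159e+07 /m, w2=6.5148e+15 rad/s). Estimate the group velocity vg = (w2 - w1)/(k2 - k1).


vg = (w2 - w1) / (k2 - k1)
= (6.5148e+15 - 5.9986e+15) / (2.7159e+07 - 2.6572e+07)
= 5.1620e+14 / 5.8700e+05
= 8.7939e+08 m/s

8.7939e+08


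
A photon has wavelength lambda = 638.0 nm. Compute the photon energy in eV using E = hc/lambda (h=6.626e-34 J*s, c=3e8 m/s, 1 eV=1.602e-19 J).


E = hc / lambda
= (6.626e-34)(3e8) / (638.0e-9)
= 1.9878e-25 / 6.3800e-07
= 3.1157e-19 J
Converting to eV: 3.1157e-19 / 1.602e-19
= 1.9449 eV

1.9449


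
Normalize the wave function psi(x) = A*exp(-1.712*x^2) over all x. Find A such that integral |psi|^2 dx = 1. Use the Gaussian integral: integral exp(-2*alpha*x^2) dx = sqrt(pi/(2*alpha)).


integral |psi|^2 dx = A^2 * sqrt(pi/(2*alpha)) = 1
A^2 = sqrt(2*alpha/pi)
= sqrt(2 * 1.712 / pi)
= 1.043979
A = sqrt(1.043979)
= 1.0218

1.0218


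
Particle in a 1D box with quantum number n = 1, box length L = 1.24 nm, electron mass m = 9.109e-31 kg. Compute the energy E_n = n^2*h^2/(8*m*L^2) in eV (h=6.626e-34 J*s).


E = n^2 * h^2 / (8 * m * L^2)
= 1^2 * (6.626e-34)^2 / (8 * 9.109e-31 * (1.24e-9)^2)
= 1 * 4.3904e-67 / (8 * 9.109e-31 * 1.5376e-18)
= 3.9183e-20 J
= 0.2446 eV

0.2446


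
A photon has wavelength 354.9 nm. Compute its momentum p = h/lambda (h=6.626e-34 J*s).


p = h / lambda
= 6.626e-34 / (354.9e-9)
= 6.626e-34 / 3.5490e-07
= 1.8670e-27 kg*m/s

1.8670e-27


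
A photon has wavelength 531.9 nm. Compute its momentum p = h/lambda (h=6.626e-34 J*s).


p = h / lambda
= 6.626e-34 / (531.9e-9)
= 6.626e-34 / 5.3190e-07
= 1.2457e-27 kg*m/s

1.2457e-27


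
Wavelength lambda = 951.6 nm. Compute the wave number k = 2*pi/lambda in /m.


k = 2 * pi / lambda
= 6.2832 / (951.6e-9)
= 6.2832 / 9.5160e-07
= 6.6028e+06 /m

6.6028e+06


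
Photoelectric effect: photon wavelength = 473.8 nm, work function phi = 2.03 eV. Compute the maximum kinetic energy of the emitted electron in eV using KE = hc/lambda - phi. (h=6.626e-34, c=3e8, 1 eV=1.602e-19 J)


E_photon = hc / lambda
= (6.626e-34)(3e8) / (473.8e-9)
= 4.1954e-19 J
= 2.6189 eV
KE = E_photon - phi
= 2.6189 - 2.03
= 0.5889 eV

0.5889


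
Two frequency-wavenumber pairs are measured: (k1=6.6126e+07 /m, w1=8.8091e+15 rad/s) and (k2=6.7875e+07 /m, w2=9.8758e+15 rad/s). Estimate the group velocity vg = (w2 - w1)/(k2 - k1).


vg = (w2 - w1) / (k2 - k1)
= (9.8758e+15 - 8.8091e+15) / (6.7875e+07 - 6.6126e+07)
= 1.0667e+15 / 1.7490e+06
= 6.0989e+08 m/s

6.0989e+08


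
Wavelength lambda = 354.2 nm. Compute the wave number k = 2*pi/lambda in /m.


k = 2 * pi / lambda
= 6.2832 / (354.2e-9)
= 6.2832 / 3.5420e-07
= 1.7739e+07 /m

1.7739e+07


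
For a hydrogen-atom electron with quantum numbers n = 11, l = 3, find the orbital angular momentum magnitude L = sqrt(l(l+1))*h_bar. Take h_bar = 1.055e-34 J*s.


L = sqrt(l*(l+1)) * h_bar
= sqrt(3 * 4) * 1.055e-34
= sqrt(12) * 1.055e-34
= 3.4641 * 1.055e-34
= 3.6546e-34 J*s

3.6546e-34


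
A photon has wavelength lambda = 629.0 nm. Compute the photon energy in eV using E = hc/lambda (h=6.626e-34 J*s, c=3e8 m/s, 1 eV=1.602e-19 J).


E = hc / lambda
= (6.626e-34)(3e8) / (629.0e-9)
= 1.9878e-25 / 6.2900e-07
= 3.1603e-19 J
Converting to eV: 3.1603e-19 / 1.602e-19
= 1.9727 eV

1.9727


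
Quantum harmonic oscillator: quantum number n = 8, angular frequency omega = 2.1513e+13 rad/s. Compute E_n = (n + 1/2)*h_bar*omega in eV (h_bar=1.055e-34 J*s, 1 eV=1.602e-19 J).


E = (n + 1/2) * h_bar * omega
= (8 + 0.5) * 1.055e-34 * 2.1513e+13
= 8.5 * 2.2696e-21
= 1.9292e-20 J
= 0.1204 eV

0.1204


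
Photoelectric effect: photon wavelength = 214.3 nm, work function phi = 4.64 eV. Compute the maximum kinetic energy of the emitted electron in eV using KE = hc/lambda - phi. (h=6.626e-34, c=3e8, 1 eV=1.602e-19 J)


E_photon = hc / lambda
= (6.626e-34)(3e8) / (214.3e-9)
= 9.2758e-19 J
= 5.7901 eV
KE = E_photon - phi
= 5.7901 - 4.64
= 1.1501 eV

1.1501


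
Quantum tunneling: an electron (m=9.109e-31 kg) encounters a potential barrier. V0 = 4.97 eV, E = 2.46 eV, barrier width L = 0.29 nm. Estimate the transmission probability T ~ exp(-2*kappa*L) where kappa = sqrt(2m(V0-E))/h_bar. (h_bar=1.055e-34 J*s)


V0 - E = 2.51 eV = 4.0210e-19 J
kappa = sqrt(2 * m * (V0-E)) / h_bar
= sqrt(2 * 9.109e-31 * 4.0210e-19) / 1.055e-34
= 8.1127e+09 /m
2*kappa*L = 2 * 8.1127e+09 * 0.29e-9
= 4.7054
T = exp(-4.7054) = 9.046545e-03

9.046545e-03


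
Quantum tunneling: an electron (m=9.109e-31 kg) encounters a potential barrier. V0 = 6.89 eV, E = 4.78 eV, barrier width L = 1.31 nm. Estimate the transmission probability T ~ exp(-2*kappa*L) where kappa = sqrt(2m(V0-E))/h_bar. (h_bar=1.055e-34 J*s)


V0 - E = 2.11 eV = 3.3802e-19 J
kappa = sqrt(2 * m * (V0-E)) / h_bar
= sqrt(2 * 9.109e-31 * 3.3802e-19) / 1.055e-34
= 7.4382e+09 /m
2*kappa*L = 2 * 7.4382e+09 * 1.31e-9
= 19.4882
T = exp(-19.4882) = 3.438615e-09

3.438615e-09


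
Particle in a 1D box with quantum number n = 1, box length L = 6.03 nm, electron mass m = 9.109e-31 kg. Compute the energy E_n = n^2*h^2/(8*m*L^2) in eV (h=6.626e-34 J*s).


E = n^2 * h^2 / (8 * m * L^2)
= 1^2 * (6.626e-34)^2 / (8 * 9.109e-31 * (6.03e-9)^2)
= 1 * 4.3904e-67 / (8 * 9.109e-31 * 3.6361e-17)
= 1.6569e-21 J
= 0.0103 eV

0.0103


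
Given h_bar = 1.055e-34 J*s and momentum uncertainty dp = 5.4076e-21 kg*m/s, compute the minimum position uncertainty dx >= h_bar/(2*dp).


dx = h_bar / (2 * dp)
= 1.055e-34 / (2 * 5.4076e-21)
= 1.055e-34 / 1.0815e-20
= 9.7548e-15 m

9.7548e-15


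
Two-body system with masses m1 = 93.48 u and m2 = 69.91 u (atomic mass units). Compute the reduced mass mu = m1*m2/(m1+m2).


mu = m1 * m2 / (m1 + m2)
= 93.48 * 69.91 / (93.48 + 69.91)
= 6535.1868 / 163.39
= 39.9975 u

39.9975


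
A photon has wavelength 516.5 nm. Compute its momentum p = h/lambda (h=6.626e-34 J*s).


p = h / lambda
= 6.626e-34 / (516.5e-9)
= 6.626e-34 / 5.1650e-07
= 1.2829e-27 kg*m/s

1.2829e-27


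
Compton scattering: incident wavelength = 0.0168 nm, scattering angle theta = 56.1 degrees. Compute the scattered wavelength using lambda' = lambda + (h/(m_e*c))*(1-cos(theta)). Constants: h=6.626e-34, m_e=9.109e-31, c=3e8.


Compton wavelength: h/(m_e*c) = 2.4247e-12 m
d_lambda = 2.4247e-12 * (1 - cos(56.1 deg))
= 2.4247e-12 * 0.442255
= 1.0723e-12 m = 0.001072 nm
lambda' = 0.0168 + 0.001072
= 0.017872 nm

0.017872


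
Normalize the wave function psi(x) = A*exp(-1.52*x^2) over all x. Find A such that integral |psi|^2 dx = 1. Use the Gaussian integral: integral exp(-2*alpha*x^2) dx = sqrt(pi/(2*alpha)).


integral |psi|^2 dx = A^2 * sqrt(pi/(2*alpha)) = 1
A^2 = sqrt(2*alpha/pi)
= sqrt(2 * 1.52 / pi)
= 0.983698
A = sqrt(0.983698)
= 0.9918

0.9918


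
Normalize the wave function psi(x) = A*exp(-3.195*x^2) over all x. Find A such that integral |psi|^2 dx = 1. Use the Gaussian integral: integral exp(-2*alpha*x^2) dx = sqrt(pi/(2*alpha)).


integral |psi|^2 dx = A^2 * sqrt(pi/(2*alpha)) = 1
A^2 = sqrt(2*alpha/pi)
= sqrt(2 * 3.195 / pi)
= 1.426184
A = sqrt(1.426184)
= 1.1942

1.1942


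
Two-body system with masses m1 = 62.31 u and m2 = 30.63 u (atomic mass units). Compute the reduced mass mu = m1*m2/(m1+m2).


mu = m1 * m2 / (m1 + m2)
= 62.31 * 30.63 / (62.31 + 30.63)
= 1908.5553 / 92.94
= 20.5353 u

20.5353


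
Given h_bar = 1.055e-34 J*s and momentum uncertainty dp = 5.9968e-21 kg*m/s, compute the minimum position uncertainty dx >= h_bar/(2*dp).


dx = h_bar / (2 * dp)
= 1.055e-34 / (2 * 5.9968e-21)
= 1.055e-34 / 1.1994e-20
= 8.7964e-15 m

8.7964e-15


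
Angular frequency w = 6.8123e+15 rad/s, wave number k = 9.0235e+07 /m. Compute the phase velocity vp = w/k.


vp = w / k
= 6.8123e+15 / 9.0235e+07
= 7.5495e+07 m/s

7.5495e+07


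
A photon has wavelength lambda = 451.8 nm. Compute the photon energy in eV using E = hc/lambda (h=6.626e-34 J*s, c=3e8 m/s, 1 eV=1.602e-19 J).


E = hc / lambda
= (6.626e-34)(3e8) / (451.8e-9)
= 1.9878e-25 / 4.5180e-07
= 4.3997e-19 J
Converting to eV: 4.3997e-19 / 1.602e-19
= 2.7464 eV

2.7464


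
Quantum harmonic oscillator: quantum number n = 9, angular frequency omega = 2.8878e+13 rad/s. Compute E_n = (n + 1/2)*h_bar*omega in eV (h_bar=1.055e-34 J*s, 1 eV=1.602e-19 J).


E = (n + 1/2) * h_bar * omega
= (9 + 0.5) * 1.055e-34 * 2.8878e+13
= 9.5 * 3.0466e-21
= 2.8943e-20 J
= 0.1807 eV

0.1807


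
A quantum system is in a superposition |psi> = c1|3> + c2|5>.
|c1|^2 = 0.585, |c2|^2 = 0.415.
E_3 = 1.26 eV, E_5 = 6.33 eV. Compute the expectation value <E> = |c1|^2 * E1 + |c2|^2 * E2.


<E> = |c1|^2 * E1 + |c2|^2 * E2
= 0.585 * 1.26 + 0.415 * 6.33
= 0.7371 + 2.6269
= 3.364 eV

3.364


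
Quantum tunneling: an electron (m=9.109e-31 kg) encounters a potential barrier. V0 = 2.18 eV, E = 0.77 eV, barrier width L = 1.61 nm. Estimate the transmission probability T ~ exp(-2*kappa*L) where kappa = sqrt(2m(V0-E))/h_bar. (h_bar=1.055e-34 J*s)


V0 - E = 1.41 eV = 2.2588e-19 J
kappa = sqrt(2 * m * (V0-E)) / h_bar
= sqrt(2 * 9.109e-31 * 2.2588e-19) / 1.055e-34
= 6.0805e+09 /m
2*kappa*L = 2 * 6.0805e+09 * 1.61e-9
= 19.5792
T = exp(-19.5792) = 3.139559e-09

3.139559e-09


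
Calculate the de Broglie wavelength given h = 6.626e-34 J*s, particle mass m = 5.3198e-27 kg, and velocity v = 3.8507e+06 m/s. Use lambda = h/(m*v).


lambda = h / (m * v)
= 6.626e-34 / (5.3198e-27 * 3.8507e+06)
= 6.626e-34 / 2.0485e-20
= 3.2346e-14 m

3.2346e-14


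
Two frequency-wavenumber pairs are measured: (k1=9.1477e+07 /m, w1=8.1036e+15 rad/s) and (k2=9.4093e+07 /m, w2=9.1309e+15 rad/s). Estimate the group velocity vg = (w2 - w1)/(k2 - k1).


vg = (w2 - w1) / (k2 - k1)
= (9.1309e+15 - 8.1036e+15) / (9.4093e+07 - 9.1477e+07)
= 1.0273e+15 / 2.6160e+06
= 3.9270e+08 m/s

3.9270e+08


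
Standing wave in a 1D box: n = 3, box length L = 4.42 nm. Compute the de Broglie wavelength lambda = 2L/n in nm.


lambda = 2L / n
= 2 * 4.42 / 3
= 8.84 / 3
= 2.9467 nm

2.9467


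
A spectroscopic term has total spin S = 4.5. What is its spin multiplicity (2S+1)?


Spin multiplicity = 2S + 1
= 2 * 4.5 + 1
= 9.0 + 1
= 10

10


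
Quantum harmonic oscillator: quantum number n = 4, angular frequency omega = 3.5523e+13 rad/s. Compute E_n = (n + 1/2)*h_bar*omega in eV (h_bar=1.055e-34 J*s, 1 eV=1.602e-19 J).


E = (n + 1/2) * h_bar * omega
= (4 + 0.5) * 1.055e-34 * 3.5523e+13
= 4.5 * 3.7477e-21
= 1.6865e-20 J
= 0.1053 eV

0.1053


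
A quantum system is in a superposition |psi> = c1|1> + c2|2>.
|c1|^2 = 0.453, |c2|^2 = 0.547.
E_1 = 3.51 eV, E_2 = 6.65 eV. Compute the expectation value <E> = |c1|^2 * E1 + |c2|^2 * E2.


<E> = |c1|^2 * E1 + |c2|^2 * E2
= 0.453 * 3.51 + 0.547 * 6.65
= 1.59 + 3.6376
= 5.2276 eV

5.2276


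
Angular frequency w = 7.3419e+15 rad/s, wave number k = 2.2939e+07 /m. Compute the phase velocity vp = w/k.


vp = w / k
= 7.3419e+15 / 2.2939e+07
= 3.2006e+08 m/s

3.2006e+08


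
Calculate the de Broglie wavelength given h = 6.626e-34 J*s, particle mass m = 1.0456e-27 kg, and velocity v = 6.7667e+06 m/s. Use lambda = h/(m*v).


lambda = h / (m * v)
= 6.626e-34 / (1.0456e-27 * 6.7667e+06)
= 6.626e-34 / 7.0753e-21
= 9.3650e-14 m

9.3650e-14


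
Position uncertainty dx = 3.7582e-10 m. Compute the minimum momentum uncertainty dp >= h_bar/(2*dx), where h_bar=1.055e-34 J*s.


dp = h_bar / (2 * dx)
= 1.055e-34 / (2 * 3.7582e-10)
= 1.055e-34 / 7.5164e-10
= 1.4036e-25 kg*m/s

1.4036e-25


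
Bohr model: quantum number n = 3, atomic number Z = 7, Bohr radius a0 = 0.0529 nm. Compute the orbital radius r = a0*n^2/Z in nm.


r = a0 * n^2 / Z
= 0.0529 * 3^2 / 7
= 0.0529 * 9 / 7
= 0.068 nm

0.068


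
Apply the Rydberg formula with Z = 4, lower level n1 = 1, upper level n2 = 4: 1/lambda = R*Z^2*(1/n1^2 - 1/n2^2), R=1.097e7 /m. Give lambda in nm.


1/lambda = R * Z^2 * (1/n1^2 - 1/n2^2)
= 1.097e7 * 4^2 * (1/1^2 - 1/4^2)
= 1.097e7 * 16 * (1.0 - 0.0625)
= 1.6455e+08 /m
lambda = 1 / 1.6455e+08
= 6.0772 nm

6.0772


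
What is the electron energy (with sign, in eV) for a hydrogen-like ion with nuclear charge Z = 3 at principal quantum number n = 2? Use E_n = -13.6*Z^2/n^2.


E_n = -13.6 * Z^2 / n^2
= -13.6 * 3^2 / 2^2
= -13.6 * 9 / 4
= -30.6 eV

-30.6


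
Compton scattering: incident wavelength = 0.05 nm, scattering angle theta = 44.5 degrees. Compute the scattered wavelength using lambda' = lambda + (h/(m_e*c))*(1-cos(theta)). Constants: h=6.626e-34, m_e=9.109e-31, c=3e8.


Compton wavelength: h/(m_e*c) = 2.4247e-12 m
d_lambda = 2.4247e-12 * (1 - cos(44.5 deg))
= 2.4247e-12 * 0.28675
= 6.9528e-13 m = 0.000695 nm
lambda' = 0.05 + 0.000695
= 0.050695 nm

0.050695


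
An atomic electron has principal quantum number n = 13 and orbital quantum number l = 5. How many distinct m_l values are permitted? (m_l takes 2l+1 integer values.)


m_l ranges from -l to +l in integer steps
So m_l goes from -5 to +5
Count = 2l + 1 = 2*5 + 1
= 11

11


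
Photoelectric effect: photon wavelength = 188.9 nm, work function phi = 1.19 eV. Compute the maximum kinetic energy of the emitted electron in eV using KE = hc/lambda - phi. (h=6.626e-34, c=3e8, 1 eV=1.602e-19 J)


E_photon = hc / lambda
= (6.626e-34)(3e8) / (188.9e-9)
= 1.0523e-18 J
= 6.5687 eV
KE = E_photon - phi
= 6.5687 - 1.19
= 5.3787 eV

5.3787


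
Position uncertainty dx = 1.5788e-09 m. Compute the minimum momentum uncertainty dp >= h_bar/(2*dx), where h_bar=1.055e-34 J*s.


dp = h_bar / (2 * dx)
= 1.055e-34 / (2 * 1.5788e-09)
= 1.055e-34 / 3.1576e-09
= 3.3411e-26 kg*m/s

3.3411e-26


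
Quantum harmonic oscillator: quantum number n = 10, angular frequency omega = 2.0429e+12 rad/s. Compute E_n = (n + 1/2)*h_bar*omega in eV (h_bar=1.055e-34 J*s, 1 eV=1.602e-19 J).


E = (n + 1/2) * h_bar * omega
= (10 + 0.5) * 1.055e-34 * 2.0429e+12
= 10.5 * 2.1553e-22
= 2.2630e-21 J
= 0.0141 eV

0.0141


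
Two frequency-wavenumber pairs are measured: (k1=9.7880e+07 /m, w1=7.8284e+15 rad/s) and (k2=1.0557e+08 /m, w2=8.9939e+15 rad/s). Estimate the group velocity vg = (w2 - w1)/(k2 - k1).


vg = (w2 - w1) / (k2 - k1)
= (8.9939e+15 - 7.8284e+15) / (1.0557e+08 - 9.7880e+07)
= 1.1655e+15 / 7.6900e+06
= 1.5156e+08 m/s

1.5156e+08


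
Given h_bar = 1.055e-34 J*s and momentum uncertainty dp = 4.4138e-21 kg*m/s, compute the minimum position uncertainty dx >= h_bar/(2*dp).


dx = h_bar / (2 * dp)
= 1.055e-34 / (2 * 4.4138e-21)
= 1.055e-34 / 8.8276e-21
= 1.1951e-14 m

1.1951e-14


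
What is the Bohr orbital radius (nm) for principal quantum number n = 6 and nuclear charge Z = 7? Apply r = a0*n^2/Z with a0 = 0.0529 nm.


r = a0 * n^2 / Z
= 0.0529 * 6^2 / 7
= 0.0529 * 36 / 7
= 0.2721 nm

0.2721


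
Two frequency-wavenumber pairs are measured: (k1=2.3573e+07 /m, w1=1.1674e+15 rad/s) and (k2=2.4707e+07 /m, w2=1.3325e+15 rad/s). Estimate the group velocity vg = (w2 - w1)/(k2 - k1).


vg = (w2 - w1) / (k2 - k1)
= (1.3325e+15 - 1.1674e+15) / (2.4707e+07 - 2.3573e+07)
= 1.6510e+14 / 1.1340e+06
= 1.4559e+08 m/s

1.4559e+08


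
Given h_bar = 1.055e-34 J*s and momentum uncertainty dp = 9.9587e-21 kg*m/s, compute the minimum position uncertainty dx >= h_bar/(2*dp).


dx = h_bar / (2 * dp)
= 1.055e-34 / (2 * 9.9587e-21)
= 1.055e-34 / 1.9917e-20
= 5.2969e-15 m

5.2969e-15


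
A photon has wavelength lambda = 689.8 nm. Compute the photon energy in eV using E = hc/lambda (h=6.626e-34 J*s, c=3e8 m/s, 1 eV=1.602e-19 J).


E = hc / lambda
= (6.626e-34)(3e8) / (689.8e-9)
= 1.9878e-25 / 6.8980e-07
= 2.8817e-19 J
Converting to eV: 2.8817e-19 / 1.602e-19
= 1.7988 eV

1.7988


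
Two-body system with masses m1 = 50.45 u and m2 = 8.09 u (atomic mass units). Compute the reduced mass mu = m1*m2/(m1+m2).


mu = m1 * m2 / (m1 + m2)
= 50.45 * 8.09 / (50.45 + 8.09)
= 408.1405 / 58.54
= 6.972 u

6.972


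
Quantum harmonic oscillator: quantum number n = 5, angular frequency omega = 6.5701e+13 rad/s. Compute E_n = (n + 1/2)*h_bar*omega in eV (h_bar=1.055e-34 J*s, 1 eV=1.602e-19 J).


E = (n + 1/2) * h_bar * omega
= (5 + 0.5) * 1.055e-34 * 6.5701e+13
= 5.5 * 6.9315e-21
= 3.8123e-20 J
= 0.238 eV

0.238


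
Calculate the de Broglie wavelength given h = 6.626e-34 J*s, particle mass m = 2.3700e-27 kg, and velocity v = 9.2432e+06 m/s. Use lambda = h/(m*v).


lambda = h / (m * v)
= 6.626e-34 / (2.3700e-27 * 9.2432e+06)
= 6.626e-34 / 2.1906e-20
= 3.0247e-14 m

3.0247e-14
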